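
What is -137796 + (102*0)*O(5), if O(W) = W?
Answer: -137796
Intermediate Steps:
-137796 + (102*0)*O(5) = -137796 + (102*0)*5 = -137796 + 0*5 = -137796 + 0 = -137796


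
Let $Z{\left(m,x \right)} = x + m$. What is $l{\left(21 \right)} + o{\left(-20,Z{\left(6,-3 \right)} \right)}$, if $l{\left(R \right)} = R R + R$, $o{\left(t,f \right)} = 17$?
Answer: $479$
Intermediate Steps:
$Z{\left(m,x \right)} = m + x$
$l{\left(R \right)} = R + R^{2}$ ($l{\left(R \right)} = R^{2} + R = R + R^{2}$)
$l{\left(21 \right)} + o{\left(-20,Z{\left(6,-3 \right)} \right)} = 21 \left(1 + 21\right) + 17 = 21 \cdot 22 + 17 = 462 + 17 = 479$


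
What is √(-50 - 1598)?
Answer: 4*I*√103 ≈ 40.596*I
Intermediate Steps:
√(-50 - 1598) = √(-1648) = 4*I*√103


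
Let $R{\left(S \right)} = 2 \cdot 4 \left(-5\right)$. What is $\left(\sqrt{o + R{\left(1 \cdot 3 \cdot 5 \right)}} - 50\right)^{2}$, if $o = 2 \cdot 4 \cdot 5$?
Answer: $2500$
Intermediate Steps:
$R{\left(S \right)} = -40$ ($R{\left(S \right)} = 8 \left(-5\right) = -40$)
$o = 40$ ($o = 8 \cdot 5 = 40$)
$\left(\sqrt{o + R{\left(1 \cdot 3 \cdot 5 \right)}} - 50\right)^{2} = \left(\sqrt{40 - 40} - 50\right)^{2} = \left(\sqrt{0} - 50\right)^{2} = \left(0 - 50\right)^{2} = \left(-50\right)^{2} = 2500$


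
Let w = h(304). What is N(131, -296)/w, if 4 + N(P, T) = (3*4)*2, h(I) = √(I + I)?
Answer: 5*√38/38 ≈ 0.81111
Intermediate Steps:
h(I) = √2*√I (h(I) = √(2*I) = √2*√I)
N(P, T) = 20 (N(P, T) = -4 + (3*4)*2 = -4 + 12*2 = -4 + 24 = 20)
w = 4*√38 (w = √2*√304 = √2*(4*√19) = 4*√38 ≈ 24.658)
N(131, -296)/w = 20/((4*√38)) = 20*(√38/152) = 5*√38/38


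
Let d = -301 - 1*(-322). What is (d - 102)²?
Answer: 6561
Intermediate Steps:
d = 21 (d = -301 + 322 = 21)
(d - 102)² = (21 - 102)² = (-81)² = 6561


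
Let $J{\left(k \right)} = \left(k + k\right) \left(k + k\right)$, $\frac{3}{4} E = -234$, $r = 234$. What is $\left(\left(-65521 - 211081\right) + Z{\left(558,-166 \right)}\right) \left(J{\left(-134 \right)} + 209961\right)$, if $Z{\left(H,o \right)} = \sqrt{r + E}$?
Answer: $-77942294570 + 281785 i \sqrt{78} \approx -7.7942 \cdot 10^{10} + 2.4887 \cdot 10^{6} i$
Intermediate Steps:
$E = -312$ ($E = \frac{4}{3} \left(-234\right) = -312$)
$J{\left(k \right)} = 4 k^{2}$ ($J{\left(k \right)} = 2 k 2 k = 4 k^{2}$)
$Z{\left(H,o \right)} = i \sqrt{78}$ ($Z{\left(H,o \right)} = \sqrt{234 - 312} = \sqrt{-78} = i \sqrt{78}$)
$\left(\left(-65521 - 211081\right) + Z{\left(558,-166 \right)}\right) \left(J{\left(-134 \right)} + 209961\right) = \left(\left(-65521 - 211081\right) + i \sqrt{78}\right) \left(4 \left(-134\right)^{2} + 209961\right) = \left(\left(-65521 - 211081\right) + i \sqrt{78}\right) \left(4 \cdot 17956 + 209961\right) = \left(-276602 + i \sqrt{78}\right) \left(71824 + 209961\right) = \left(-276602 + i \sqrt{78}\right) 281785 = -77942294570 + 281785 i \sqrt{78}$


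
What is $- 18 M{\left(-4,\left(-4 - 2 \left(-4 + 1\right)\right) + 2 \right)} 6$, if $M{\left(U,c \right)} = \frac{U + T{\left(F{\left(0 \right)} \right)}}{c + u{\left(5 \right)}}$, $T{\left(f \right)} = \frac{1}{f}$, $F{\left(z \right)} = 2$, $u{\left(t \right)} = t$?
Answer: $42$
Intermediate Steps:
$M{\left(U,c \right)} = \frac{\frac{1}{2} + U}{5 + c}$ ($M{\left(U,c \right)} = \frac{U + \frac{1}{2}}{c + 5} = \frac{U + \frac{1}{2}}{5 + c} = \frac{\frac{1}{2} + U}{5 + c}$)
$- 18 M{\left(-4,\left(-4 - 2 \left(-4 + 1\right)\right) + 2 \right)} 6 = - 18 \frac{\frac{1}{2} - 4}{5 + \left(\left(-4 - 2 \left(-4 + 1\right)\right) + 2\right)} 6 = - 18 \frac{1}{5 + \left(\left(-4 - -6\right) + 2\right)} \left(- \frac{7}{2}\right) 6 = - 18 \frac{1}{5 + \left(\left(-4 + 6\right) + 2\right)} \left(- \frac{7}{2}\right) 6 = - 18 \frac{1}{5 + \left(2 + 2\right)} \left(- \frac{7}{2}\right) 6 = - 18 \frac{1}{5 + 4} \left(- \frac{7}{2}\right) 6 = - 18 \cdot \frac{1}{9} \left(- \frac{7}{2}\right) 6 = \left(-18\right) \left(- \frac{7}{18}\right) 6 = 7 \cdot 6 = 42$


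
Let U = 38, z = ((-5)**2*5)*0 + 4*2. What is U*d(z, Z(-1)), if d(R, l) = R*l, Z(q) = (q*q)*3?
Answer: 912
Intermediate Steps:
Z(q) = 3*q**2 (Z(q) = q**2*3 = 3*q**2)
z = 8 (z = (25*5)*0 + 8 = 125*0 + 8 = 0 + 8 = 8)
U*d(z, Z(-1)) = 38*(8*(3*(-1)**2)) = 38*(8*(3*1)) = 38*(8*3) = 38*24 = 912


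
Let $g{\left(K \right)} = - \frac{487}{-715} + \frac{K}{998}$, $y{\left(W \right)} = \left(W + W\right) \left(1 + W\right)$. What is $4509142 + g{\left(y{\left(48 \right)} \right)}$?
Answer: $\frac{1608796153163}{356785} \approx 4.5091 \cdot 10^{6}$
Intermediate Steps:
$y{\left(W \right)} = 2 W \left(1 + W\right)$
$g{\left(K \right)} = \frac{487}{715} + \frac{K}{998}$ ($g{\left(K \right)} = \left(-487\right) \left(- \frac{1}{715}\right) + K \frac{1}{998} = \frac{487}{715} + \frac{K}{998}$)
$4509142 + g{\left(y{\left(48 \right)} \right)} = 4509142 + \left(\frac{487}{715} + \frac{2 \cdot 48 \left(1 + 48\right)}{998}\right) = 4509142 + \left(\frac{487}{715} + \frac{2 \cdot 48 \cdot 49}{998}\right) = 4509142 + \left(\frac{487}{715} + \frac{1}{998} \cdot 4704\right) = 4509142 + \left(\frac{487}{715} + \frac{2352}{499}\right) = 4509142 + \frac{1924693}{356785} = \frac{1608796153163}{356785}$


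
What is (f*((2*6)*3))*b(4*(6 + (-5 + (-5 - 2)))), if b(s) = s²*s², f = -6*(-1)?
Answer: 71663616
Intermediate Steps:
f = 6
b(s) = s⁴
(f*((2*6)*3))*b(4*(6 + (-5 + (-5 - 2)))) = (6*((2*6)*3))*(4*(6 + (-5 + (-5 - 2))))⁴ = (6*(12*3))*(4*(6 + (-5 - 7)))⁴ = (6*36)*(4*(6 - 12))⁴ = 216*(4*(-6))⁴ = 216*(-24)⁴ = 216*331776 = 71663616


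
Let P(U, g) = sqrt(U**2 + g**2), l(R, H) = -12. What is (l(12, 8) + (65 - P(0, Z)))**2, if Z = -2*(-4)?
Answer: 2025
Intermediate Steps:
Z = 8
(l(12, 8) + (65 - P(0, Z)))**2 = (-12 + (65 - sqrt(0**2 + 8**2)))**2 = (-12 + (65 - sqrt(0 + 64)))**2 = (-12 + (65 - sqrt(64)))**2 = (-12 + (65 - 1*8))**2 = (-12 + (65 - 8))**2 = (-12 + 57)**2 = 45**2 = 2025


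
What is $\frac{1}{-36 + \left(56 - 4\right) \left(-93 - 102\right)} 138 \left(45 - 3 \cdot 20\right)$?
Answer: $\frac{345}{1696} \approx 0.20342$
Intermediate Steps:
$\frac{1}{-36 + \left(56 - 4\right) \left(-93 - 102\right)} 138 \left(45 - 3 \cdot 20\right) = \frac{1}{-36 + 52 \left(-195\right)} 138 \left(45 - 60\right) = \frac{1}{-36 - 10140} \cdot 138 \left(45 - 60\right) = \frac{1}{-10176} \cdot 138 \left(-15\right) = \left(- \frac{1}{10176}\right) 138 \left(-15\right) = \left(- \frac{23}{1696}\right) \left(-15\right) = \frac{345}{1696}$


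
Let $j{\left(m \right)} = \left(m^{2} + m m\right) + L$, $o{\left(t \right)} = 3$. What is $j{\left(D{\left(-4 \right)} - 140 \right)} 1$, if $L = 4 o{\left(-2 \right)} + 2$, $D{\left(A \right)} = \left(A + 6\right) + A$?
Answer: $40342$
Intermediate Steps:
$D{\left(A \right)} = 6 + 2 A$ ($D{\left(A \right)} = \left(6 + A\right) + A = 6 + 2 A$)
$L = 14$ ($L = 4 \cdot 3 + 2 = 12 + 2 = 14$)
$j{\left(m \right)} = 14 + 2 m^{2}$ ($j{\left(m \right)} = \left(m^{2} + m m\right) + 14 = \left(m^{2} + m^{2}\right) + 14 = 2 m^{2} + 14 = 14 + 2 m^{2}$)
$j{\left(D{\left(-4 \right)} - 140 \right)} 1 = \left(14 + 2 \left(\left(6 + 2 \left(-4\right)\right) - 140\right)^{2}\right) 1 = \left(14 + 2 \left(\left(6 - 8\right) - 140\right)^{2}\right) 1 = \left(14 + 2 \left(-2 - 140\right)^{2}\right) 1 = \left(14 + 2 \left(-142\right)^{2}\right) 1 = \left(14 + 2 \cdot 20164\right) 1 = \left(14 + 40328\right) 1 = 40342 \cdot 1 = 40342$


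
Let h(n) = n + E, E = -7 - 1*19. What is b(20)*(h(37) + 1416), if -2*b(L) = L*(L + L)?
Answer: -570800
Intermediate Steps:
E = -26 (E = -7 - 19 = -26)
b(L) = -L**2 (b(L) = -L*(L + L)/2 = -L*2*L/2 = -L**2)
h(n) = -26 + n (h(n) = n - 26 = -26 + n)
b(20)*(h(37) + 1416) = (-1*20**2)*((-26 + 37) + 1416) = (-1*400)*(11 + 1416) = -400*1427 = -570800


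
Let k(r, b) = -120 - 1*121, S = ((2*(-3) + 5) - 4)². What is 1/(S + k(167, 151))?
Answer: -1/216 ≈ -0.0046296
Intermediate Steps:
S = 25 (S = ((-6 + 5) - 4)² = (-1 - 4)² = (-5)² = 25)
k(r, b) = -241 (k(r, b) = -120 - 121 = -241)
1/(S + k(167, 151)) = 1/(25 - 241) = 1/(-216) = -1/216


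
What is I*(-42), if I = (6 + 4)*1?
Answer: -420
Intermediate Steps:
I = 10 (I = 10*1 = 10)
I*(-42) = 10*(-42) = -420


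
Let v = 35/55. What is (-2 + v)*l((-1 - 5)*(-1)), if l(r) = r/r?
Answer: -15/11 ≈ -1.3636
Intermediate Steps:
v = 7/11 (v = 35*(1/55) = 7/11 ≈ 0.63636)
l(r) = 1
(-2 + v)*l((-1 - 5)*(-1)) = (-2 + 7/11)*1 = -15/11*1 = -15/11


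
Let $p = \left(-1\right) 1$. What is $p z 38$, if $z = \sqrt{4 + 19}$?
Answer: $- 38 \sqrt{23} \approx -182.24$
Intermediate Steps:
$p = -1$
$z = \sqrt{23} \approx 4.7958$
$p z 38 = - \sqrt{23} \cdot 38 = - 38 \sqrt{23}$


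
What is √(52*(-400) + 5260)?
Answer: 2*I*√3885 ≈ 124.66*I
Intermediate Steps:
√(52*(-400) + 5260) = √(-20800 + 5260) = √(-15540) = 2*I*√3885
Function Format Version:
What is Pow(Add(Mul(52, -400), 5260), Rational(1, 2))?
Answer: Mul(2, I, Pow(3885, Rational(1, 2))) ≈ Mul(124.66, I)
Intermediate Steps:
Pow(Add(Mul(52, -400), 5260), Rational(1, 2)) = Pow(Add(-20800, 5260), Rational(1, 2)) = Pow(-15540, Rational(1, 2)) = Mul(2, I, Pow(3885, Rational(1, 2)))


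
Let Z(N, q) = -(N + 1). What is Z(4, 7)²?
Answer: 25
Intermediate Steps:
Z(N, q) = -1 - N (Z(N, q) = -(1 + N) = -1 - N)
Z(4, 7)² = (-1 - 1*4)² = (-1 - 4)² = (-5)² = 25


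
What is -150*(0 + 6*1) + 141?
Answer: -759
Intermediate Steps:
-150*(0 + 6*1) + 141 = -150*(0 + 6) + 141 = -150*6 + 141 = -900 + 141 = -759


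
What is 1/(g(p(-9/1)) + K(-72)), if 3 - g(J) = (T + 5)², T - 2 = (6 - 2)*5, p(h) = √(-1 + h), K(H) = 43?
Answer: -1/683 ≈ -0.0014641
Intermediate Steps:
T = 22 (T = 2 + (6 - 2)*5 = 2 + 4*5 = 2 + 20 = 22)
g(J) = -726 (g(J) = 3 - (22 + 5)² = 3 - 1*27² = 3 - 1*729 = 3 - 729 = -726)
1/(g(p(-9/1)) + K(-72)) = 1/(-726 + 43) = 1/(-683) = -1/683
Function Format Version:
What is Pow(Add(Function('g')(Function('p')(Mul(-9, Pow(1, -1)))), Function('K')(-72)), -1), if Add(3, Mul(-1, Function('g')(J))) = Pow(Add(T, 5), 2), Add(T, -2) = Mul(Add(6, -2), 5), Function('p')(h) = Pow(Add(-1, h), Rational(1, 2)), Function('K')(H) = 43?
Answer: Rational(-1, 683) ≈ -0.0014641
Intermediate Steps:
T = 22 (T = Add(2, Mul(Add(6, -2), 5)) = Add(2, Mul(4, 5)) = Add(2, 20) = 22)
Function('g')(J) = -726 (Function('g')(J) = Add(3, Mul(-1, Pow(Add(22, 5), 2))) = Add(3, Mul(-1, Pow(27, 2))) = Add(3, Mul(-1, 729)) = Add(3, -729) = -726)
Pow(Add(Function('g')(Function('p')(Mul(-9, Pow(1, -1)))), Function('K')(-72)), -1) = Pow(Add(-726, 43), -1) = Pow(-683, -1) = Rational(-1, 683)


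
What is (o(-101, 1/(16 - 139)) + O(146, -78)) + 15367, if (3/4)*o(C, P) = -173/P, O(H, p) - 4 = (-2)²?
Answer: 43747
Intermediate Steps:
O(H, p) = 8 (O(H, p) = 4 + (-2)² = 4 + 4 = 8)
o(C, P) = -692/(3*P) (o(C, P) = 4*(-173/P)/3 = -692/(3*P))
(o(-101, 1/(16 - 139)) + O(146, -78)) + 15367 = (-692/(3*(1/(16 - 139))) + 8) + 15367 = (-692/(3*(1/(-123))) + 8) + 15367 = (-692/(3*(-1/123)) + 8) + 15367 = (-692/3*(-123) + 8) + 15367 = (28372 + 8) + 15367 = 28380 + 15367 = 43747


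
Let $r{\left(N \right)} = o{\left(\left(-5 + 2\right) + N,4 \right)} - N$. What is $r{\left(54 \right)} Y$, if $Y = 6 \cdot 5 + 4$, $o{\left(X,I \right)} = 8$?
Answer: $-1564$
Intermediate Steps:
$Y = 34$ ($Y = 30 + 4 = 34$)
$r{\left(N \right)} = 8 - N$
$r{\left(54 \right)} Y = \left(8 - 54\right) 34 = \left(-46\right) 34 = -1564$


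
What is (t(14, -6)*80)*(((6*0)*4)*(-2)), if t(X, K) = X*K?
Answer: 0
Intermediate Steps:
t(X, K) = K*X
(t(14, -6)*80)*(((6*0)*4)*(-2)) = (-6*14*80)*(((6*0)*4)*(-2)) = (-84*80)*((0*4)*(-2)) = -0*(-2) = -6720*0 = 0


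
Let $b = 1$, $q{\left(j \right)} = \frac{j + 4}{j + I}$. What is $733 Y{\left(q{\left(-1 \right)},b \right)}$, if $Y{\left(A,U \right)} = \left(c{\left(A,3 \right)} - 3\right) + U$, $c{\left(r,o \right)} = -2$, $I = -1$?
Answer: $-2932$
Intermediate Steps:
$q{\left(j \right)} = \frac{4 + j}{-1 + j}$ ($q{\left(j \right)} = \frac{j + 4}{j - 1} = \frac{4 + j}{-1 + j}$)
$Y{\left(A,U \right)} = -5 + U$ ($Y{\left(A,U \right)} = \left(-2 - 3\right) + U = -5 + U$)
$733 Y{\left(q{\left(-1 \right)},b \right)} = 733 \left(-5 + 1\right) = 733 \left(-4\right) = -2932$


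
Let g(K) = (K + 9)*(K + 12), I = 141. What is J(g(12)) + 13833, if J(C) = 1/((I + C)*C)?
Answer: 4496831641/325080 ≈ 13833.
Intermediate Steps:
g(K) = (9 + K)*(12 + K)
J(C) = 1/(C*(141 + C)) (J(C) = 1/((141 + C)*C) = 1/(C*(141 + C)))
J(g(12)) + 13833 = 1/((108 + 12**2 + 21*12)*(141 + (108 + 12**2 + 21*12))) + 13833 = 1/((108 + 144 + 252)*(141 + (108 + 144 + 252))) + 13833 = 1/(504*(141 + 504)) + 13833 = (1/504)/645 + 13833 = (1/504)*(1/645) + 13833 = 1/325080 + 13833 = 4496831641/325080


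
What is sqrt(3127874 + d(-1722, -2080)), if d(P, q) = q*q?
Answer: sqrt(7454274) ≈ 2730.3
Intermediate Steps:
d(P, q) = q**2
sqrt(3127874 + d(-1722, -2080)) = sqrt(3127874 + (-2080)**2) = sqrt(3127874 + 4326400) = sqrt(7454274)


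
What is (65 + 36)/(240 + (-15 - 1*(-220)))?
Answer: 101/445 ≈ 0.22697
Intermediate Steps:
(65 + 36)/(240 + (-15 - 1*(-220))) = 101/(240 + (-15 + 220)) = 101/(240 + 205) = 101/445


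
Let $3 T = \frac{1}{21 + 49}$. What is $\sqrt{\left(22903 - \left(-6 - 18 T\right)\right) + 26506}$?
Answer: $\frac{2 \sqrt{15133370}}{35} \approx 222.29$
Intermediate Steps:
$T = \frac{1}{210}$ ($T = \frac{1}{3 \left(21 + 49\right)} = \frac{1}{3 \cdot 70} = \frac{1}{3} \cdot \frac{1}{70} = \frac{1}{210} \approx 0.0047619$)
$\sqrt{\left(22903 - \left(-6 - 18 T\right)\right) + 26506} = \sqrt{\left(22903 - \left(-6 - \frac{3}{35}\right)\right) + 26506} = \sqrt{\left(22903 - - \frac{213}{35}\right) + 26506} = \sqrt{\left(22903 + \frac{213}{35}\right) + 26506} = \sqrt{\frac{801818}{35} + 26506} = \sqrt{\frac{1729528}{35}} = \frac{2 \sqrt{15133370}}{35}$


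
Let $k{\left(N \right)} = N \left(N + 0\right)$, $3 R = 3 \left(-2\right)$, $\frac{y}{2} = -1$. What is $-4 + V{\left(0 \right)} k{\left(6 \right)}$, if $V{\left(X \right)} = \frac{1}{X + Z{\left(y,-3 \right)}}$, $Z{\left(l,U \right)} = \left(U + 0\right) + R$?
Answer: $- \frac{56}{5} \approx -11.2$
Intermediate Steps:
$y = -2$ ($y = 2 \left(-1\right) = -2$)
$R = -2$ ($R = \frac{3 \left(-2\right)}{3} = \frac{1}{3} \left(-6\right) = -2$)
$Z{\left(l,U \right)} = -2 + U$ ($Z{\left(l,U \right)} = \left(U + 0\right) - 2 = U - 2 = -2 + U$)
$k{\left(N \right)} = N^{2}$ ($k{\left(N \right)} = N N = N^{2}$)
$V{\left(X \right)} = \frac{1}{-5 + X}$ ($V{\left(X \right)} = \frac{1}{X - 5} = \frac{1}{-5 + X}$)
$-4 + V{\left(0 \right)} k{\left(6 \right)} = -4 + \frac{6^{2}}{-5 + 0} = -4 + \frac{1}{-5} \cdot 36 = -4 - \frac{36}{5} = - \frac{56}{5}$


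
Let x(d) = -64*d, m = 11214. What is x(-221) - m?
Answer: 2930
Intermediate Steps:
x(-221) - m = -64*(-221) - 1*11214 = 14144 - 11214 = 2930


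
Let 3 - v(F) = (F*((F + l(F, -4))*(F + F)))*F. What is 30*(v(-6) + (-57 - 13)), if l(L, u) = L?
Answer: -157530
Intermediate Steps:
v(F) = 3 - 4*F⁴ (v(F) = 3 - F*((F + F)*(F + F))*F = 3 - F*((2*F)*(2*F))*F = 3 - F*(4*F²)*F = 3 - 4*F³*F = 3 - 4*F⁴)
30*(v(-6) + (-57 - 13)) = 30*((3 - 4*(-6)⁴) + (-57 - 13)) = 30*((3 - 4*1296) - 70) = 30*((3 - 5184) - 70) = 30*(-5181 - 70) = 30*(-5251) = -157530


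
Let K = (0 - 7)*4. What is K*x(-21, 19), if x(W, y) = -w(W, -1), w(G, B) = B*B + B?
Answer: 0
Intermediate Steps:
w(G, B) = B + B**2 (w(G, B) = B**2 + B = B + B**2)
x(W, y) = 0 (x(W, y) = -(-1)*(1 - 1) = -(-1)*0 = -1*0 = 0)
K = -28 (K = -7*4 = -28)
K*x(-21, 19) = -28*0 = 0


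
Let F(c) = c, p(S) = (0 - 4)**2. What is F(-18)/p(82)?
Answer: -9/8 ≈ -1.1250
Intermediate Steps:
p(S) = 16 (p(S) = (-4)**2 = 16)
F(-18)/p(82) = -18/16 = -18*1/16 = -9/8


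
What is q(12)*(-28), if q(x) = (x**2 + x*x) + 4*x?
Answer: -9408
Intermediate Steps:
q(x) = 2*x**2 + 4*x (q(x) = (x**2 + x**2) + 4*x = 2*x**2 + 4*x)
q(12)*(-28) = (2*12*(2 + 12))*(-28) = (2*12*14)*(-28) = 336*(-28) = -9408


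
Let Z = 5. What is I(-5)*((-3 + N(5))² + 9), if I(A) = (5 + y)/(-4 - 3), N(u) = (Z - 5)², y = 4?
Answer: -162/7 ≈ -23.143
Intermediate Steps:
N(u) = 0 (N(u) = (5 - 5)² = 0² = 0)
I(A) = -9/7 (I(A) = (5 + 4)/(-4 - 3) = 9/(-7) = 9*(-⅐) = -9/7)
I(-5)*((-3 + N(5))² + 9) = -9*((-3 + 0)² + 9)/7 = -9*((-3)² + 9)/7 = -9*(9 + 9)/7 = -9/7*18 = -162/7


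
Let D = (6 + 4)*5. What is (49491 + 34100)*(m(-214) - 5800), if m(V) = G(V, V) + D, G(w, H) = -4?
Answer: -480982614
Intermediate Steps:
D = 50 (D = 10*5 = 50)
m(V) = 46 (m(V) = -4 + 50 = 46)
(49491 + 34100)*(m(-214) - 5800) = (49491 + 34100)*(46 - 5800) = 83591*(-5754) = -480982614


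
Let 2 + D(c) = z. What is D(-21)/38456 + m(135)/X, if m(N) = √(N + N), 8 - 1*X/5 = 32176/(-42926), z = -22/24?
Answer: -35/461472 + 64389*√30/938960 ≈ 0.37552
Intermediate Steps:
z = -11/12 (z = -22*1/24 = -11/12 ≈ -0.91667)
X = 938960/21463 (X = 40 - 160880/(-42926) = 40 - 160880*(-1)/42926 = 40 - 5*(-16088/21463) = 40 + 80440/21463 = 938960/21463 ≈ 43.748)
D(c) = -35/12 (D(c) = -2 - 11/12 = -35/12)
m(N) = √2*√N (m(N) = √(2*N) = √2*√N)
D(-21)/38456 + m(135)/X = -35/12/38456 + (√2*√135)/(938960/21463) = -35/12*1/38456 + (√2*(3*√15))*(21463/938960) = -35/461472 + (3*√30)*(21463/938960) = -35/461472 + 64389*√30/938960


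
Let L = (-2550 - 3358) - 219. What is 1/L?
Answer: -1/6127 ≈ -0.00016321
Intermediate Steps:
L = -6127 (L = -5908 - 219 = -6127)
1/L = 1/(-6127) = -1/6127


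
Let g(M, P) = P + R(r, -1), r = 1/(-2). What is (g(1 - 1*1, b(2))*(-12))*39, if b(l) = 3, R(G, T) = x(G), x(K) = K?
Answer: -1170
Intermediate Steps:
r = -1/2 ≈ -0.50000
R(G, T) = G
g(M, P) = -1/2 + P (g(M, P) = P - 1/2 = -1/2 + P)
(g(1 - 1*1, b(2))*(-12))*39 = ((-1/2 + 3)*(-12))*39 = ((5/2)*(-12))*39 = -30*39 = -1170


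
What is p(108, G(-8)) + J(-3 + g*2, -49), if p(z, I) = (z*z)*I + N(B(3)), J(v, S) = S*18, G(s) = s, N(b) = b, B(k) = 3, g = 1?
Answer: -94191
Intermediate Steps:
J(v, S) = 18*S
p(z, I) = 3 + I*z² (p(z, I) = (z*z)*I + 3 = z²*I + 3 = I*z² + 3 = 3 + I*z²)
p(108, G(-8)) + J(-3 + g*2, -49) = (3 - 8*108²) + 18*(-49) = (3 - 8*11664) - 882 = (3 - 93312) - 882 = -93309 - 882 = -94191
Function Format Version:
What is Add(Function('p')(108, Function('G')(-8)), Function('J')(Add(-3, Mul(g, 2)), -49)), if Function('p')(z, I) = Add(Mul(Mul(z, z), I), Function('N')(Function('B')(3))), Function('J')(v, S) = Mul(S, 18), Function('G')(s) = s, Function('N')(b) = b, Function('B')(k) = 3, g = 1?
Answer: -94191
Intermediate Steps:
Function('J')(v, S) = Mul(18, S)
Function('p')(z, I) = Add(3, Mul(I, Pow(z, 2))) (Function('p')(z, I) = Add(Mul(Mul(z, z), I), 3) = Add(Mul(Pow(z, 2), I), 3) = Add(Mul(I, Pow(z, 2)), 3) = Add(3, Mul(I, Pow(z, 2))))
Add(Function('p')(108, Function('G')(-8)), Function('J')(Add(-3, Mul(g, 2)), -49)) = Add(Add(3, Mul(-8, Pow(108, 2))), Mul(18, -49)) = Add(Add(3, Mul(-8, 11664)), -882) = Add(Add(3, -93312), -882) = Add(-93309, -882) = -94191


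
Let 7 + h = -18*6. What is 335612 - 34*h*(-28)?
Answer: 226132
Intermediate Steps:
h = -115 (h = -7 - 18*6 = -7 - 108 = -115)
335612 - 34*h*(-28) = 335612 - 34*(-115)*(-28) = 335612 + 3910*(-28) = 335612 - 109480 = 226132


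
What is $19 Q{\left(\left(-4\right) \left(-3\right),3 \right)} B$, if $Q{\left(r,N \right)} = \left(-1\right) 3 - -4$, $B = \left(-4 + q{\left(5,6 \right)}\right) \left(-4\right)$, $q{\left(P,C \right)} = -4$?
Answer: $608$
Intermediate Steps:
$B = 32$ ($B = \left(-4 - 4\right) \left(-4\right) = \left(-8\right) \left(-4\right) = 32$)
$Q{\left(r,N \right)} = 1$ ($Q{\left(r,N \right)} = -3 + 4 = 1$)
$19 Q{\left(\left(-4\right) \left(-3\right),3 \right)} B = 19 \cdot 1 \cdot 32 = 19 \cdot 32 = 608$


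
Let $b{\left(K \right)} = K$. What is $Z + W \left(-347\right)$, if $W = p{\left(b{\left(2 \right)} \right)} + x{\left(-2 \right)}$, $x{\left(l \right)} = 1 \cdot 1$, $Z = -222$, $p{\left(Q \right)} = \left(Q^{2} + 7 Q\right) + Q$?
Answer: $-7509$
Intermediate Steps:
$p{\left(Q \right)} = Q^{2} + 8 Q$
$x{\left(l \right)} = 1$
$W = 21$ ($W = 2 \left(8 + 2\right) + 1 = 2 \cdot 10 + 1 = 20 + 1 = 21$)
$Z + W \left(-347\right) = -222 + 21 \left(-347\right) = -222 - 7287 = -7509$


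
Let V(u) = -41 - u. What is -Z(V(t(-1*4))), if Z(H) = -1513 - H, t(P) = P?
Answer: 1476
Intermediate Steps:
-Z(V(t(-1*4))) = -(-1513 - (-41 - (-1)*4)) = -(-1513 - (-41 - 1*(-4))) = -(-1513 - (-41 + 4)) = -(-1513 - 1*(-37)) = -(-1513 + 37) = -1*(-1476) = 1476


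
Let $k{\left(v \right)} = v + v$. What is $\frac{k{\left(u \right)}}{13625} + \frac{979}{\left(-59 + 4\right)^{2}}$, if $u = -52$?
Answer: $\frac{47361}{149875} \approx 0.316$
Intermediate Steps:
$k{\left(v \right)} = 2 v$
$\frac{k{\left(u \right)}}{13625} + \frac{979}{\left(-59 + 4\right)^{2}} = \frac{2 \left(-52\right)}{13625} + \frac{979}{\left(-59 + 4\right)^{2}} = \left(-104\right) \frac{1}{13625} + \frac{979}{\left(-55\right)^{2}} = - \frac{104}{13625} + \frac{979}{3025} = - \frac{104}{13625} + 979 \cdot \frac{1}{3025} = - \frac{104}{13625} + \frac{89}{275} = \frac{47361}{149875}$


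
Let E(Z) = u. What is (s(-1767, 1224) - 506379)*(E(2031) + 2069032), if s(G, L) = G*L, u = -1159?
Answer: -5519539729251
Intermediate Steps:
E(Z) = -1159
(s(-1767, 1224) - 506379)*(E(2031) + 2069032) = (-1767*1224 - 506379)*(-1159 + 2069032) = (-2162808 - 506379)*2067873 = -2669187*2067873 = -5519539729251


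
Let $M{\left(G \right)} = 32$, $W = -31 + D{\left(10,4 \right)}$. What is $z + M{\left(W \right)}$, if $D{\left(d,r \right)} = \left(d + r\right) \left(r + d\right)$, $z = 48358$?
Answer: $48390$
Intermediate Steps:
$D{\left(d,r \right)} = \left(d + r\right)^{2}$ ($D{\left(d,r \right)} = \left(d + r\right) \left(d + r\right) = \left(d + r\right)^{2}$)
$W = 165$ ($W = -31 + \left(10 + 4\right)^{2} = -31 + 14^{2} = -31 + 196 = 165$)
$z + M{\left(W \right)} = 48358 + 32 = 48390$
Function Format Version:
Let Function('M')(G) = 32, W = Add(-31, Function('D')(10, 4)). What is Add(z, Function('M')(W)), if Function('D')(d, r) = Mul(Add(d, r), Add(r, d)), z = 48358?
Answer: 48390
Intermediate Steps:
Function('D')(d, r) = Pow(Add(d, r), 2) (Function('D')(d, r) = Mul(Add(d, r), Add(d, r)) = Pow(Add(d, r), 2))
W = 165 (W = Add(-31, Pow(Add(10, 4), 2)) = Add(-31, Pow(14, 2)) = Add(-31, 196) = 165)
Add(z, Function('M')(W)) = Add(48358, 32) = 48390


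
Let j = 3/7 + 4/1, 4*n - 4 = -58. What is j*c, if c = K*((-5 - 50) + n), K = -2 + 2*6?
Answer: -21235/7 ≈ -3033.6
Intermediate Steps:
n = -27/2 (n = 1 + (1/4)*(-58) = 1 - 29/2 = -27/2 ≈ -13.500)
j = 31/7 (j = 3*(1/7) + 4*1 = 3/7 + 4 = 31/7 ≈ 4.4286)
K = 10 (K = -2 + 12 = 10)
c = -685 (c = 10*((-5 - 50) - 27/2) = 10*(-55 - 27/2) = 10*(-137/2) = -685)
j*c = (31/7)*(-685) = -21235/7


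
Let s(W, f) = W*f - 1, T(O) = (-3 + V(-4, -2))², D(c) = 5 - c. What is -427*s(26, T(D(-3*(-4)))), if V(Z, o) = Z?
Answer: -543571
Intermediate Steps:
T(O) = 49 (T(O) = (-3 - 4)² = (-7)² = 49)
s(W, f) = -1 + W*f
-427*s(26, T(D(-3*(-4)))) = -427*(-1 + 26*49) = -427*(-1 + 1274) = -427*1273 = -543571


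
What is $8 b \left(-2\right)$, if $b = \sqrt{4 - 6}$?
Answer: $- 16 i \sqrt{2} \approx - 22.627 i$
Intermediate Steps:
$b = i \sqrt{2}$ ($b = \sqrt{-2} = i \sqrt{2} \approx 1.4142 i$)
$8 b \left(-2\right) = 8 i \sqrt{2} \left(-2\right) = - 16 i \sqrt{2}$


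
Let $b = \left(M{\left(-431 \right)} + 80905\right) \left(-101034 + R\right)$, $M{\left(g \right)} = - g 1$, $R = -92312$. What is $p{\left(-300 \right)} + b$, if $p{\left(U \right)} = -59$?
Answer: $-15725990315$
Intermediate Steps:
$M{\left(g \right)} = - g$
$b = -15725990256$ ($b = \left(\left(-1\right) \left(-431\right) + 80905\right) \left(-101034 - 92312\right) = \left(431 + 80905\right) \left(-193346\right) = 81336 \left(-193346\right) = -15725990256$)
$p{\left(-300 \right)} + b = -59 - 15725990256 = -15725990315$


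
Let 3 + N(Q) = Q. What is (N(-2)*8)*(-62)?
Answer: 2480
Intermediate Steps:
N(Q) = -3 + Q
(N(-2)*8)*(-62) = ((-3 - 2)*8)*(-62) = -5*8*(-62) = -40*(-62) = 2480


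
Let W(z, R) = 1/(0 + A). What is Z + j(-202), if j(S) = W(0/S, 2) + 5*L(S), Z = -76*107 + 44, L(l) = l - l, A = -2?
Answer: -16177/2 ≈ -8088.5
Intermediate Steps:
L(l) = 0
Z = -8088 (Z = -8132 + 44 = -8088)
W(z, R) = -½ (W(z, R) = 1/(0 - 2) = 1/(-2) = -½)
j(S) = -½ (j(S) = -½ + 5*0 = -½ + 0 = -½)
Z + j(-202) = -8088 - ½ = -16177/2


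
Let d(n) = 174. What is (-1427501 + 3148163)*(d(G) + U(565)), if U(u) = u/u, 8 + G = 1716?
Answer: 301115850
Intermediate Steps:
G = 1708 (G = -8 + 1716 = 1708)
U(u) = 1
(-1427501 + 3148163)*(d(G) + U(565)) = (-1427501 + 3148163)*(174 + 1) = 1720662*175 = 301115850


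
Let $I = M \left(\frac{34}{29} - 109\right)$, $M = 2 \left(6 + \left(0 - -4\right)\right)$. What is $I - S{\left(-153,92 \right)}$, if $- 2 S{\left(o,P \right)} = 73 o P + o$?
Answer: $- \frac{29928409}{58} \approx -5.1601 \cdot 10^{5}$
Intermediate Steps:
$M = 20$ ($M = 2 \left(6 + \left(0 + 4\right)\right) = 2 \left(6 + 4\right) = 2 \cdot 10 = 20$)
$S{\left(o,P \right)} = - \frac{o}{2} - \frac{73 P o}{2}$ ($S{\left(o,P \right)} = - \frac{73 o P + o}{2} = - \frac{73 P o + o}{2} = - \frac{o + 73 P o}{2} = - \frac{o}{2} - \frac{73 P o}{2}$)
$I = - \frac{62540}{29}$ ($I = 20 \left(\frac{34}{29} - 109\right) = 20 \left(- \frac{3127}{29}\right) = - \frac{62540}{29} \approx -2156.6$)
$I - S{\left(-153,92 \right)} = - \frac{62540}{29} - \left(- \frac{1}{2}\right) \left(-153\right) \left(1 + 73 \cdot 92\right) = - \frac{62540}{29} - \left(- \frac{1}{2}\right) \left(-153\right) \left(1 + 6716\right) = - \frac{62540}{29} - \left(- \frac{1}{2}\right) \left(-153\right) 6717 = - \frac{62540}{29} - \frac{1027701}{2} = - \frac{29928409}{58}$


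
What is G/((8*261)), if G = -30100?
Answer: -7525/522 ≈ -14.416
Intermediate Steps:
G/((8*261)) = -30100/(8*261) = -30100/2088 = -30100*1/2088 = -7525/522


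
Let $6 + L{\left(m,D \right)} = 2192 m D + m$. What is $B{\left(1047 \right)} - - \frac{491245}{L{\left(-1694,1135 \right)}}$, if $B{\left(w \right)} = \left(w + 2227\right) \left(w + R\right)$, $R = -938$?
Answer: $\frac{300805076330527}{842907636} \approx 3.5687 \cdot 10^{5}$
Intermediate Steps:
$L{\left(m,D \right)} = -6 + m + 2192 D m$ ($L{\left(m,D \right)} = -6 + \left(2192 m D + m\right) = -6 + \left(2192 D m + m\right) = -6 + \left(m + 2192 D m\right) = -6 + m + 2192 D m$)
$B{\left(w \right)} = \left(-938 + w\right) \left(2227 + w\right)$ ($B{\left(w \right)} = \left(w + 2227\right) \left(w - 938\right) = \left(2227 + w\right) \left(-938 + w\right) = \left(-938 + w\right) \left(2227 + w\right)$)
$B{\left(1047 \right)} - - \frac{491245}{L{\left(-1694,1135 \right)}} = \left(-2088926 + 1047^{2} + 1289 \cdot 1047\right) - - \frac{491245}{-6 - 1694 + 2192 \cdot 1135 \left(-1694\right)} = \left(-2088926 + 1096209 + 1349583\right) - - \frac{491245}{-6 - 1694 - 4214536480} = 356866 - - \frac{491245}{-4214538180} = 356866 - \left(-491245\right) \left(- \frac{1}{4214538180}\right) = 356866 - \frac{98249}{842907636} = \frac{300805076330527}{842907636}$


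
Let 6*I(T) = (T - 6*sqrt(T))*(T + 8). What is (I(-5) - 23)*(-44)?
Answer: 1122 + 132*I*sqrt(5) ≈ 1122.0 + 295.16*I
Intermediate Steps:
I(T) = (8 + T)*(T - 6*sqrt(T))/6 (I(T) = ((T - 6*sqrt(T))*(T + 8))/6 = ((T - 6*sqrt(T))*(8 + T))/6 = ((8 + T)*(T - 6*sqrt(T)))/6 = (8 + T)*(T - 6*sqrt(T))/6)
(I(-5) - 23)*(-44) = ((-(-5)**(3/2) - 8*I*sqrt(5) + (1/6)*(-5)**2 + (4/3)*(-5)) - 23)*(-44) = ((-(-5)*I*sqrt(5) - 8*I*sqrt(5) + (1/6)*25 - 20/3) - 23)*(-44) = ((5*I*sqrt(5) - 8*I*sqrt(5) + 25/6 - 20/3) - 23)*(-44) = ((-5/2 - 3*I*sqrt(5)) - 23)*(-44) = (-51/2 - 3*I*sqrt(5))*(-44) = 1122 + 132*I*sqrt(5)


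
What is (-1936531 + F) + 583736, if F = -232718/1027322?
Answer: -694878148854/513661 ≈ -1.3528e+6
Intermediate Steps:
F = -116359/513661 (F = -232718*1/1027322 = -116359/513661 ≈ -0.22653)
(-1936531 + F) + 583736 = (-1936531 - 116359/513661) + 583736 = -994720566350/513661 + 583736 = -694878148854/513661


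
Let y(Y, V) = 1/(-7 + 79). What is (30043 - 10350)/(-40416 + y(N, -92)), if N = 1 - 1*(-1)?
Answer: -1417896/2909951 ≈ -0.48726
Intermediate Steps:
N = 2 (N = 1 + 1 = 2)
y(Y, V) = 1/72
(30043 - 10350)/(-40416 + y(N, -92)) = (30043 - 10350)/(-40416 + 1/72) = 19693/(-2909951/72) = 19693*(-72/2909951) = -1417896/2909951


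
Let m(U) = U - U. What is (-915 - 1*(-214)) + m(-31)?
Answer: -701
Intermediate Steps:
m(U) = 0
(-915 - 1*(-214)) + m(-31) = (-915 - 1*(-214)) + 0 = (-915 + 214) + 0 = -701 + 0 = -701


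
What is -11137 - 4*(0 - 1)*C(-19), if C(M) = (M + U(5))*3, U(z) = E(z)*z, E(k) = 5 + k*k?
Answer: -9565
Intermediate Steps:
E(k) = 5 + k²
U(z) = z*(5 + z²) (U(z) = (5 + z²)*z = z*(5 + z²))
C(M) = 450 + 3*M (C(M) = (M + 5*(5 + 5²))*3 = (M + 5*(5 + 25))*3 = (M + 5*30)*3 = (M + 150)*3 = (150 + M)*3 = 450 + 3*M)
-11137 - 4*(0 - 1)*C(-19) = -11137 - 4*(0 - 1)*(450 + 3*(-19)) = -11137 - 4*(-1)*(450 - 57) = -11137 - (-4)*393 = -11137 - 1*(-1572) = -11137 + 1572 = -9565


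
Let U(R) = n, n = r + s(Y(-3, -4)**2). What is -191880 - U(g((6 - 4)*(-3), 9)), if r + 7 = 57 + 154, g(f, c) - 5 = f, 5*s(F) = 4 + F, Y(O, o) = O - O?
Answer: -960424/5 ≈ -1.9208e+5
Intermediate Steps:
Y(O, o) = 0
s(F) = 4/5 + F/5 (s(F) = (4 + F)/5 = 4/5 + F/5)
g(f, c) = 5 + f
r = 204 (r = -7 + (57 + 154) = -7 + 211 = 204)
n = 1024/5 (n = 204 + (4/5 + (1/5)*0**2) = 204 + (4/5 + (1/5)*0) = 204 + (4/5 + 0) = 204 + 4/5 = 1024/5 ≈ 204.80)
U(R) = 1024/5
-191880 - U(g((6 - 4)*(-3), 9)) = -191880 - 1*1024/5 = -191880 - 1024/5 = -960424/5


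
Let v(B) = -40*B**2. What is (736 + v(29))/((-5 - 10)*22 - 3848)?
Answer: 16452/2089 ≈ 7.8755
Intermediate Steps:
(736 + v(29))/((-5 - 10)*22 - 3848) = (736 - 40*29**2)/((-5 - 10)*22 - 3848) = (736 - 40*841)/(-15*22 - 3848) = (736 - 33640)/(-330 - 3848) = -32904/(-4178) = -32904*(-1/4178) = 16452/2089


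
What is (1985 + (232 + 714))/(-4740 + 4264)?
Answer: -2931/476 ≈ -6.1576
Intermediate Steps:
(1985 + (232 + 714))/(-4740 + 4264) = (1985 + 946)/(-476) = 2931*(-1/476) = -2931/476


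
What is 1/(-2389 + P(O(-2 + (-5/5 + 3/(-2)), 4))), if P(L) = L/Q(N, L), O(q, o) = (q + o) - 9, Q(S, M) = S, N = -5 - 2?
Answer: -14/33427 ≈ -0.00041882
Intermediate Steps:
N = -7
O(q, o) = -9 + o + q (O(q, o) = (o + q) - 9 = -9 + o + q)
P(L) = -L/7 (P(L) = L/(-7) = L*(-⅐) = -L/7)
1/(-2389 + P(O(-2 + (-5/5 + 3/(-2)), 4))) = 1/(-2389 - (-9 + 4 + (-2 + (-5/5 + 3/(-2))))/7) = 1/(-2389 - (-9 + 4 + (-2 + (-5*⅕ + 3*(-½))))/7) = 1/(-2389 - (-9 + 4 + (-2 + (-1 - 3/2)))/7) = 1/(-2389 - (-9 + 4 + (-2 - 5/2))/7) = 1/(-2389 - (-9 + 4 - 9/2)/7) = 1/(-2389 - ⅐*(-19/2)) = 1/(-2389 + 19/14) = 1/(-33427/14) = -14/33427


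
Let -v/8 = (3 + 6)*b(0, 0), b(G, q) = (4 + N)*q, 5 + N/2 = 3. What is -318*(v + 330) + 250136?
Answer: 145196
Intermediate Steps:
N = -4 (N = -10 + 2*3 = -10 + 6 = -4)
b(G, q) = 0 (b(G, q) = (4 - 4)*q = 0*q = 0)
v = 0 (v = -8*(3 + 6)*0 = -72*0 = -8*0 = 0)
-318*(v + 330) + 250136 = -318*(0 + 330) + 250136 = -318*330 + 250136 = -104940 + 250136 = 145196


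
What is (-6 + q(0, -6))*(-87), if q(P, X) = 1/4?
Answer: 2001/4 ≈ 500.25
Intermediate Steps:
q(P, X) = ¼
(-6 + q(0, -6))*(-87) = (-6 + ¼)*(-87) = -23/4*(-87) = 2001/4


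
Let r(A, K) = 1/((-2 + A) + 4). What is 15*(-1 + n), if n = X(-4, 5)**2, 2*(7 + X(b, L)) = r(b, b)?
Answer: 12375/16 ≈ 773.44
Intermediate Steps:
r(A, K) = 1/(2 + A)
X(b, L) = -7 + 1/(2*(2 + b))
n = 841/16 (n = ((-27 - 14*(-4))/(2*(2 - 4)))**2 = ((1/2)*(-27 + 56)/(-2))**2 = ((1/2)*(-1/2)*29)**2 = (-29/4)**2 = 841/16 ≈ 52.563)
15*(-1 + n) = 15*(-1 + 841/16) = 15*(825/16) = 12375/16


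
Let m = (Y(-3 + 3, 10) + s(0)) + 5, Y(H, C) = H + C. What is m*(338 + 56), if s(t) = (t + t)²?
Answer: 5910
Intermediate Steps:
s(t) = 4*t² (s(t) = (2*t)² = 4*t²)
Y(H, C) = C + H
m = 15 (m = ((10 + (-3 + 3)) + 4*0²) + 5 = ((10 + 0) + 4*0) + 5 = (10 + 0) + 5 = 10 + 5 = 15)
m*(338 + 56) = 15*(338 + 56) = 15*394 = 5910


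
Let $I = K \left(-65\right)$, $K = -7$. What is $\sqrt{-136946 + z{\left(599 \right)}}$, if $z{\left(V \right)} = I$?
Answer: $i \sqrt{136491} \approx 369.45 i$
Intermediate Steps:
$I = 455$ ($I = \left(-7\right) \left(-65\right) = 455$)
$z{\left(V \right)} = 455$
$\sqrt{-136946 + z{\left(599 \right)}} = \sqrt{-136946 + 455} = \sqrt{-136491} = i \sqrt{136491}$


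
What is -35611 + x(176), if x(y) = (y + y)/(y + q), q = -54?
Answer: -2172095/61 ≈ -35608.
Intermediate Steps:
x(y) = 2*y/(-54 + y) (x(y) = (y + y)/(y - 54) = (2*y)/(-54 + y) = 2*y/(-54 + y))
-35611 + x(176) = -35611 + 2*176/(-54 + 176) = -35611 + 2*176/122 = -35611 + 2*176*(1/122) = -35611 + 176/61 = -2172095/61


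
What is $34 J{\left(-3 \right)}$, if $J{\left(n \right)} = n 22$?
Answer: $-2244$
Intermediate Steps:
$J{\left(n \right)} = 22 n$
$34 J{\left(-3 \right)} = 34 \cdot 22 \left(-3\right) = 34 \left(-66\right) = -2244$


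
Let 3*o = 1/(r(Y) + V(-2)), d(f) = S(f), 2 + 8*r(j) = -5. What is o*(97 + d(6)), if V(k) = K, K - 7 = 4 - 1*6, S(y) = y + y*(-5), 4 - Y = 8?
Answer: 584/99 ≈ 5.8990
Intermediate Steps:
Y = -4 (Y = 4 - 1*8 = 4 - 8 = -4)
r(j) = -7/8 (r(j) = -1/4 + (1/8)*(-5) = -1/4 - 5/8 = -7/8)
S(y) = -4*y (S(y) = y - 5*y = -4*y)
d(f) = -4*f
K = 5 (K = 7 + (4 - 1*6) = 7 + (4 - 6) = 7 - 2 = 5)
V(k) = 5
o = 8/99 (o = 1/(3*(-7/8 + 5)) = 1/(3*(33/8)) = (1/3)*(8/33) = 8/99 ≈ 0.080808)
o*(97 + d(6)) = 8*(97 - 4*6)/99 = 8*(97 - 24)/99 = (8/99)*73 = 584/99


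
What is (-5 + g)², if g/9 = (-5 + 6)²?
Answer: 16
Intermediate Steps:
g = 9 (g = 9*(-5 + 6)² = 9*1² = 9*1 = 9)
(-5 + g)² = (-5 + 9)² = 4² = 16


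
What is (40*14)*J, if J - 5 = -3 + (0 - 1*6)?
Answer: -2240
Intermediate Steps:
J = -4 (J = 5 + (-3 + (0 - 1*6)) = 5 + (-3 + (0 - 6)) = 5 + (-3 - 6) = 5 - 9 = -4)
(40*14)*J = (40*14)*(-4) = 560*(-4) = -2240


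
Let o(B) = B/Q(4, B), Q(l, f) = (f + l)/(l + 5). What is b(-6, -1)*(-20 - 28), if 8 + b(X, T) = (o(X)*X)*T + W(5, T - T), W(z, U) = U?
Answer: -7392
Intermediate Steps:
Q(l, f) = (f + l)/(5 + l)
o(B) = B/(4/9 + B/9) (o(B) = B/(((B + 4)/(5 + 4))) = B/(((4 + B)/9)) = B/(4/9 + B/9))
b(X, T) = -8 + 9*T*X²/(4 + X) (b(X, T) = -8 + (((9*X/(4 + X))*X)*T + (T - T)) = -8 + ((9*X²/(4 + X))*T + 0) = -8 + (9*T*X²/(4 + X) + 0) = -8 + 9*T*X²/(4 + X))
b(-6, -1)*(-20 - 28) = ((-32 - 8*(-6) + 9*(-1)*(-6)²)/(4 - 6))*(-20 - 28) = ((-32 + 48 + 9*(-1)*36)/(-2))*(-48) = -(-32 + 48 - 324)/2*(-48) = -½*(-308)*(-48) = 154*(-48) = -7392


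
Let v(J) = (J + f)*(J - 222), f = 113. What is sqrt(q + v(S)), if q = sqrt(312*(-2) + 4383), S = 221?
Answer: sqrt(-334 + sqrt(3759)) ≈ 16.513*I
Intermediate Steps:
v(J) = (-222 + J)*(113 + J) (v(J) = (J + 113)*(J - 222) = (113 + J)*(-222 + J) = (-222 + J)*(113 + J))
q = sqrt(3759) (q = sqrt(-624 + 4383) = sqrt(3759) ≈ 61.311)
sqrt(q + v(S)) = sqrt(sqrt(3759) + (-25086 + 221**2 - 109*221)) = sqrt(sqrt(3759) + (-25086 + 48841 - 24089)) = sqrt(sqrt(3759) - 334) = sqrt(-334 + sqrt(3759))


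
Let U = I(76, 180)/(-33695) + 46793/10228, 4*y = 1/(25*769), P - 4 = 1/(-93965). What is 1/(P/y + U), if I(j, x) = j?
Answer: 6476677820780/1992250413354075151 ≈ 3.2509e-6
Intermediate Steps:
P = 375859/93965 (P = 4 + 1/(-93965) = 4 - 1/93965 = 375859/93965 ≈ 4.0000)
y = 1/76900 (y = 1/(4*((25*769))) = (1/4)/19225 = (1/4)*(1/19225) = 1/76900 ≈ 1.3004e-5)
U = 1575912807/344632460 (U = 76/(-33695) + 46793/10228 = 76*(-1/33695) + 46793*(1/10228) = -76/33695 + 46793/10228 = 1575912807/344632460 ≈ 4.5727)
1/(P/y + U) = 1/(375859/(93965*(1/76900)) + 1575912807/344632460) = 1/((375859/93965)*76900 + 1575912807/344632460) = 1/(5780711420/18793 + 1575912807/344632460) = 1/(1992250413354075151/6476677820780) = 6476677820780/1992250413354075151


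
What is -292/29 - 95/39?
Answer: -14143/1131 ≈ -12.505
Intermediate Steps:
-292/29 - 95/39 = -14143/1131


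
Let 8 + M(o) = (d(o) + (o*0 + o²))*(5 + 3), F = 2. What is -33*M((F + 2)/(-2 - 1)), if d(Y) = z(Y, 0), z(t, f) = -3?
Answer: 1760/3 ≈ 586.67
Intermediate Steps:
d(Y) = -3
M(o) = -32 + 8*o² (M(o) = -8 + (-3 + (o*0 + o²))*(5 + 3) = -8 + (-3 + (0 + o²))*8 = -8 + (-3 + o²)*8 = -8 + (-24 + 8*o²) = -32 + 8*o²)
-33*M((F + 2)/(-2 - 1)) = -33*(-32 + 8*((2 + 2)/(-2 - 1))²) = -33*(-32 + 8*(4/(-3))²) = -33*(-32 + 8*(4*(-⅓))²) = -33*(-32 + 8*(-4/3)²) = -33*(-32 + 8*(16/9)) = -33*(-32 + 128/9) = -33*(-160/9) = 1760/3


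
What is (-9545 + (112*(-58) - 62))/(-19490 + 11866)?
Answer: 16103/7624 ≈ 2.1121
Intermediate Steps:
(-9545 + (112*(-58) - 62))/(-19490 + 11866) = (-9545 + (-6496 - 62))/(-7624) = (-9545 - 6558)*(-1/7624) = -16103*(-1/7624) = 16103/7624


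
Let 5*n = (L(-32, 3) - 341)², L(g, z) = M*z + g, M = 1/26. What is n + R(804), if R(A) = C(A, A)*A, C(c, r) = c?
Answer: 455775821/676 ≈ 6.7423e+5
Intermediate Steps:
M = 1/26 ≈ 0.038462
L(g, z) = g + z/26 (L(g, z) = z/26 + g = g + z/26)
R(A) = A² (R(A) = A*A = A²)
n = 18798605/676 (n = ((-32 + (1/26)*3) - 341)²/5 = ((-32 + 3/26) - 341)²/5 = (-829/26 - 341)²/5 = (-9695/26)²/5 = (⅕)*(93993025/676) = 18798605/676 ≈ 27809.)
n + R(804) = 18798605/676 + 804² = 18798605/676 + 646416 = 455775821/676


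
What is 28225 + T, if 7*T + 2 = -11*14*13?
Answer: 195571/7 ≈ 27939.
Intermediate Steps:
T = -2004/7 (T = -2/7 + (-11*14*13)/7 = -2/7 + (-154*13)/7 = -2/7 + (1/7)*(-2002) = -2/7 - 286 = -2004/7 ≈ -286.29)
28225 + T = 28225 - 2004/7 = 195571/7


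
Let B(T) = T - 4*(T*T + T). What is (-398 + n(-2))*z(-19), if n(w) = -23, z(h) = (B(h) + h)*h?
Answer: -11246594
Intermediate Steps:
B(T) = -4*T² - 3*T (B(T) = T - 4*(T² + T) = T - 4*(T + T²) = T + (-4*T - 4*T²) = -4*T² - 3*T)
z(h) = h*(h - h*(3 + 4*h)) (z(h) = (-h*(3 + 4*h) + h)*h = (h - h*(3 + 4*h))*h = h*(h - h*(3 + 4*h)))
(-398 + n(-2))*z(-19) = (-398 - 23)*((-19)²*(-2 - 4*(-19))) = -151981*(-2 + 76) = -151981*74 = -421*26714 = -11246594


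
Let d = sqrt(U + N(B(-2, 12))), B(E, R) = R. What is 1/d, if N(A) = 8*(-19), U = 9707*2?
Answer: sqrt(19262)/19262 ≈ 0.0072053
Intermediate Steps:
U = 19414
N(A) = -152
d = sqrt(19262) (d = sqrt(19414 - 152) = sqrt(19262) ≈ 138.79)
1/d = 1/(sqrt(19262)) = sqrt(19262)/19262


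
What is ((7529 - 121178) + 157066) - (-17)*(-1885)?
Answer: 11372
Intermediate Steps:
((7529 - 121178) + 157066) - (-17)*(-1885) = (-113649 + 157066) - 1*32045 = 43417 - 32045 = 11372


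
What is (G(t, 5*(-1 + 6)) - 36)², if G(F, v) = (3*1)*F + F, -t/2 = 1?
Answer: 1936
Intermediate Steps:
t = -2 (t = -2*1 = -2)
G(F, v) = 4*F (G(F, v) = 3*F + F = 4*F)
(G(t, 5*(-1 + 6)) - 36)² = (4*(-2) - 36)² = (-8 - 36)² = (-44)² = 1936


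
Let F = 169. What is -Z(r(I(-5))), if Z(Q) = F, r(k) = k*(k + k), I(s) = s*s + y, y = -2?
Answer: -169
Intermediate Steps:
I(s) = -2 + s² (I(s) = s*s - 2 = s² - 2 = -2 + s²)
r(k) = 2*k² (r(k) = k*(2*k) = 2*k²)
Z(Q) = 169
-Z(r(I(-5))) = -1*169 = -169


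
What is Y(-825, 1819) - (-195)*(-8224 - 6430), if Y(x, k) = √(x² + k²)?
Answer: -2857530 + √3989386 ≈ -2.8555e+6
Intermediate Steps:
Y(x, k) = √(k² + x²)
Y(-825, 1819) - (-195)*(-8224 - 6430) = √(1819² + (-825)²) - (-195)*(-8224 - 6430) = √(3308761 + 680625) - (-195)*(-14654) = √3989386 - 1*2857530 = √3989386 - 2857530 = -2857530 + √3989386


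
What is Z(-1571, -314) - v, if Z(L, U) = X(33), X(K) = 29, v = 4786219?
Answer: -4786190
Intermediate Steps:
Z(L, U) = 29
Z(-1571, -314) - v = 29 - 1*4786219 = 29 - 4786219 = -4786190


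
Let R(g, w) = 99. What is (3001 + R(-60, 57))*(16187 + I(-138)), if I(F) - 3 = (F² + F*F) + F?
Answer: 167834000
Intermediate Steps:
I(F) = 3 + F + 2*F² (I(F) = 3 + ((F² + F*F) + F) = 3 + ((F² + F²) + F) = 3 + (2*F² + F) = 3 + (F + 2*F²) = 3 + F + 2*F²)
(3001 + R(-60, 57))*(16187 + I(-138)) = (3001 + 99)*(16187 + (3 - 138 + 2*(-138)²)) = 3100*(16187 + (3 - 138 + 2*19044)) = 3100*(16187 + (3 - 138 + 38088)) = 3100*(16187 + 37953) = 3100*54140 = 167834000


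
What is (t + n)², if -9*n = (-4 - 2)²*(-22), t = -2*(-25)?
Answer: 19044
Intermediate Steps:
t = 50
n = 88 (n = -(-4 - 2)²*(-22)/9 = -(-6)²*(-22)/9 = -4*(-22) = -⅑*(-792) = 88)
(t + n)² = (50 + 88)² = 138² = 19044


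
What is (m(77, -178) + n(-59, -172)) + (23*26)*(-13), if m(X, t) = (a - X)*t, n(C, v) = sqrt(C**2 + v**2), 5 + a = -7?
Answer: 8068 + sqrt(33065) ≈ 8249.8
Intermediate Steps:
a = -12 (a = -5 - 7 = -12)
m(X, t) = t*(-12 - X) (m(X, t) = (-12 - X)*t = t*(-12 - X))
(m(77, -178) + n(-59, -172)) + (23*26)*(-13) = (-1*(-178)*(12 + 77) + sqrt((-59)**2 + (-172)**2)) + (23*26)*(-13) = (-1*(-178)*89 + sqrt(3481 + 29584)) + 598*(-13) = (15842 + sqrt(33065)) - 7774 = 8068 + sqrt(33065)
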